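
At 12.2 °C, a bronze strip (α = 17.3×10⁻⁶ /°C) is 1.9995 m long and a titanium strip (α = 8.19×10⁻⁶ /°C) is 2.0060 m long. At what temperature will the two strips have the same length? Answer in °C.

L₁(1 + α₁ΔT) = L₂(1 + α₂ΔT) ⇒ ΔT = (L₂ − L₁)/(α₁L₁ − α₂L₂)
L₂ − L₁ = 2.0060 − 1.9995 = 6.50×10⁻³ m
α₁L₁ − α₂L₂ = 17.3×10⁻⁶×1.9995 − 8.19×10⁻⁶×2.0060 = 1.816221×10⁻⁵ m/K
ΔT = 6.50×10⁻³ / 1.816221×10⁻⁵ = 357.886 K
T = 12.2 + 357.886 = 370.086 °C

T = 370.1 °C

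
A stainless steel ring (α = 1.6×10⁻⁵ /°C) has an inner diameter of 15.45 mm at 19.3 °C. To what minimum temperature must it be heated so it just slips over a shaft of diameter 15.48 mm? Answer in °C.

T = 141 °C

Required Δd = 15.48 − 15.45 = 0.03 mm
Δd = αd₀ΔT ⇒ ΔT = Δd/(αd₀) = 0.03 / (1.6×10⁻⁵ × 15.45) = 121.36 K
T_min = 19.3 + 121.36 = 140.66 °C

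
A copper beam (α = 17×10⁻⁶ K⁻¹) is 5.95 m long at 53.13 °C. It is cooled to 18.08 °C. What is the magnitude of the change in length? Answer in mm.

ΔL = 3.55 mm

|ΔT| = |18.08 − 53.13| = 35.05 K
ΔL = αL₀ΔT = (17×10⁻⁶)(5.95)(35.05) = 3.55×10⁻³ m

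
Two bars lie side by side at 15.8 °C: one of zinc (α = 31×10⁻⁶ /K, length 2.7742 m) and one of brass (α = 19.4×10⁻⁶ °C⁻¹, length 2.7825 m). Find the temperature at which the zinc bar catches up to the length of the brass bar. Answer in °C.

T = 275.0 °C

L₁(1 + α₁ΔT) = L₂(1 + α₂ΔT) ⇒ ΔT = (L₂ − L₁)/(α₁L₁ − α₂L₂)
L₂ − L₁ = 2.7825 − 2.7742 = 8.30×10⁻³ m
α₁L₁ − α₂L₂ = 31×10⁻⁶×2.7742 − 19.4×10⁻⁶×2.7825 = 3.20197×10⁻⁵ m/K
ΔT = 8.30×10⁻³ / 3.20197×10⁻⁵ = 259.215 K
T = 15.8 + 259.215 = 275.015 °C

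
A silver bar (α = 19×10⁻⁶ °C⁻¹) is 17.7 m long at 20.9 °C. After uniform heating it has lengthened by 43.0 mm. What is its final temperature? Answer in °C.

ΔL = αL₀ΔT ⇒ ΔT = ΔL / (αL₀)
ΔT = 43.0×10⁻³ m / (19×10⁻⁶ × 17.7 m) = 127.86 K
T = 20.9 + 127.86 = 148.76 °C

T = 149 °C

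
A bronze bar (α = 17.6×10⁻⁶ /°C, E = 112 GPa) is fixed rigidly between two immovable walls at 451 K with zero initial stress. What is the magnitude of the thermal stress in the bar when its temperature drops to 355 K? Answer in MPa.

Fully constrained: the free strain ε = αΔT is blocked, so σ = Eε = EαΔT.
|ΔT| = 96 K
σ = 112×10⁹ × 17.6×10⁻⁶ × 96 = 1.89×10⁸ Pa

σ = 189 MPa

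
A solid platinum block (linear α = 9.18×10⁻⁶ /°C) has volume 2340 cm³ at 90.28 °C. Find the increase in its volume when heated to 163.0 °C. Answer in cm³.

Isotropic solid: β ≈ 3α = 2.8×10⁻⁵ /K; ΔT = 72.72 K
ΔV = 3αV₀ΔT = 3(9.18×10⁻⁶)(2340)(72.72) = 4.69 cm³

ΔV = 4.69 cm³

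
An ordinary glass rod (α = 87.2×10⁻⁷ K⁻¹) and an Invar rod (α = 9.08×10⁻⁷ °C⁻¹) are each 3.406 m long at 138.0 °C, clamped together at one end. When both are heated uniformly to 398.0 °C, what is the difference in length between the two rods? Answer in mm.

ΔT = 260.0 K
ordinary glass: ΔL = 87.2×10⁻⁷ × 3.406 m × 260.0 = 7.7221×10⁻³ m = 7.7221 mm
Invar: ΔL = 9.08×10⁻⁷ × 3.406 m × 260.0 = 8.0409×10⁻⁴ m = 0.80409 mm
difference = 7.7221 − 0.80409 = 6.91801 mm

6.92 mm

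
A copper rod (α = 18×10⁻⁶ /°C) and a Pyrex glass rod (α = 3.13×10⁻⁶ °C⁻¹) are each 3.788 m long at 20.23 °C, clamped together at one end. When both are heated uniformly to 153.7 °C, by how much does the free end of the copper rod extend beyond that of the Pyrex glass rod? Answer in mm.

ΔT = 133.47 K
copper: ΔL = 18×10⁻⁶ × 3.788 m × 133.47 = 9.1005×10⁻³ m = 9.1005 mm
Pyrex glass: ΔL = 3.13×10⁻⁶ × 3.788 m × 133.47 = 1.5825×10⁻³ m = 1.5825 mm
difference = 9.1005 − 1.5825 = 7.5180 mm

7.52 mm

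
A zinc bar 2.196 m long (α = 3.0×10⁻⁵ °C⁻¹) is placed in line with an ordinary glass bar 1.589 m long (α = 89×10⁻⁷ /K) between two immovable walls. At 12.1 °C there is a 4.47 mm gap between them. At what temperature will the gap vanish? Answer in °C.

α₁L₁ = 6.588×10⁻⁵ m/K, α₂L₂ = 1.41421×10⁻⁵ m/K → total 8.00221×10⁻⁵ m/K
ΔT = g/(α₁L₁+α₂L₂) = 4.47×10⁻³ / 8.00221×10⁻⁵ = 55.860 K
T = 12.1 + 55.860 = 67.960 °C

T = 68.0 °C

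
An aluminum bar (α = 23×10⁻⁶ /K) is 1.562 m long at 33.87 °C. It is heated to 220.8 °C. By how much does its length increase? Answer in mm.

|ΔT| = |220.8 − 33.87| = 186.93 K
ΔL = αL₀ΔT = (23×10⁻⁶)(1.562)(186.93) = 6.72×10⁻³ m

ΔL = 6.72 mm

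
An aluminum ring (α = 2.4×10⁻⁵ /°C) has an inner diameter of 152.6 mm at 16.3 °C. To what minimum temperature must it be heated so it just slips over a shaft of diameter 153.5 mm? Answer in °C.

Required Δd = 153.5 − 152.6 = 0.9 mm
Δd = αd₀ΔT ⇒ ΔT = Δd/(αd₀) = 0.9 / (2.4×10⁻⁵ × 152.6) = 245.74 K
T_min = 16.3 + 245.74 = 262.04 °C

T = 262 °C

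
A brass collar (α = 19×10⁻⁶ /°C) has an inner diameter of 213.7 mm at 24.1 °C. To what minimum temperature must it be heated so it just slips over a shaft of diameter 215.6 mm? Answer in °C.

T = 492 °C

Required Δd = 215.6 − 213.7 = 1.9 mm
Δd = αd₀ΔT ⇒ ΔT = Δd/(αd₀) = 1.9 / (19×10⁻⁶ × 213.7) = 467.95 K
T_min = 24.1 + 467.95 = 492.05 °C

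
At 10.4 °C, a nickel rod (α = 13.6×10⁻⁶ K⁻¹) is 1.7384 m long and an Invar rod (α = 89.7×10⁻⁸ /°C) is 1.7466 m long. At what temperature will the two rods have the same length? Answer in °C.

L₁(1 + α₁ΔT) = L₂(1 + α₂ΔT) ⇒ ΔT = (L₂ − L₁)/(α₁L₁ − α₂L₂)
L₂ − L₁ = 1.7466 − 1.7384 = 8.20×10⁻³ m
α₁L₁ − α₂L₂ = 13.6×10⁻⁶×1.7384 − 89.7×10⁻⁸×1.7466 = 2.20755398×10⁻⁵ m/K
ΔT = 8.20×10⁻³ / 2.20755398×10⁻⁵ = 371.452 K
T = 10.4 + 371.452 = 381.852 °C

T = 381.9 °C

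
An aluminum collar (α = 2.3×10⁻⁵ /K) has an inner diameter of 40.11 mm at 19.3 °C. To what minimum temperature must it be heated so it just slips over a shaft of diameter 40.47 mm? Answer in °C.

T = 410 °C

Required Δd = 40.47 − 40.11 = 0.36 mm
Δd = αd₀ΔT ⇒ ΔT = Δd/(αd₀) = 0.36 / (2.3×10⁻⁵ × 40.11) = 390.23 K
T_min = 19.3 + 390.23 = 409.53 °C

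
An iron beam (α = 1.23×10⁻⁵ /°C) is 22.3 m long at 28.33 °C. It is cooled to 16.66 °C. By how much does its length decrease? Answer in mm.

ΔL = 3.20 mm

|ΔT| = |16.66 − 28.33| = 11.67 K
ΔL = αL₀ΔT = (1.23×10⁻⁵)(22.3)(11.67) = 3.20×10⁻³ m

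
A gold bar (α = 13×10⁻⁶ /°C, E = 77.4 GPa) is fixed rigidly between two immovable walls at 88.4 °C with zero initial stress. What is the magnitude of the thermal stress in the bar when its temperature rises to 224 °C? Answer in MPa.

Fully constrained: the free strain ε = αΔT is blocked, so σ = Eε = EαΔT.
|ΔT| = 135.6 K
σ = 77.4×10⁹ × 13×10⁻⁶ × 135.6 = 1.36×10⁸ Pa

σ = 136 MPa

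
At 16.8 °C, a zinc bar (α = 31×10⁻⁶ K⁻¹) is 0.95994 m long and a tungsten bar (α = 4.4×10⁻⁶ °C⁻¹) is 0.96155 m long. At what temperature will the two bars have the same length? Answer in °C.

T = 79.87 °C

L₁(1 + α₁ΔT) = L₂(1 + α₂ΔT) ⇒ ΔT = (L₂ − L₁)/(α₁L₁ − α₂L₂)
L₂ − L₁ = 0.96155 − 0.95994 = 1.61×10⁻³ m
α₁L₁ − α₂L₂ = 31×10⁻⁶×0.95994 − 4.4×10⁻⁶×0.96155 = 2.552732×10⁻⁵ m/K
ΔT = 1.61×10⁻³ / 2.552732×10⁻⁵ = 63.0697 K
T = 16.8 + 63.0697 = 79.8697 °C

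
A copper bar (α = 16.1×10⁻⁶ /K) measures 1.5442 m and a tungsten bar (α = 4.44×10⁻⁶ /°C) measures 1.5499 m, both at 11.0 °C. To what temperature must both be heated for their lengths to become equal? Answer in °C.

T = 328.0 °C

Equal length when α₁L₁ΔT − α₂L₂ΔT = L₂ − L₁ = 5.70×10⁻³ m
α₁L₁ = 2.486162×10⁻⁵, α₂L₂ = 6.881556×10⁻⁶ → Δ(αL) = 1.7980064×10⁻⁵ m/K
ΔT = 5.70×10⁻³ / 1.7980064×10⁻⁵ = 317.018 K, so T = 11.0 + 317.018 = 328.018 °C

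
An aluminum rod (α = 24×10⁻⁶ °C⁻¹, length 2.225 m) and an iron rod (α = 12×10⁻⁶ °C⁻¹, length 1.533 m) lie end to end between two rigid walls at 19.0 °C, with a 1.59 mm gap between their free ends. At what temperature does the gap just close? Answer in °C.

T = 41.1 °C

α₁L₁ = 5.340×10⁻⁵ m/K, α₂L₂ = 1.8396×10⁻⁵ m/K → total 7.1796×10⁻⁵ m/K
ΔT = g/(α₁L₁+α₂L₂) = 1.59×10⁻³ / 7.1796×10⁻⁵ = 22.146 K
T = 19.0 + 22.146 = 41.146 °C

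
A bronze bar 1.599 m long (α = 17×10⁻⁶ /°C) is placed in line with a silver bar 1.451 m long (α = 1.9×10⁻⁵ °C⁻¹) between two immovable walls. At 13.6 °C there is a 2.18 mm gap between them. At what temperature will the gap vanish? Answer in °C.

Gap closes when ΔL₁ + ΔL₂ = 2.18 mm = 2.18×10⁻³ m
(α₁L₁ + α₂L₂)ΔT = g
α₁L₁ + α₂L₂ = 17×10⁻⁶×1.599 + 1.9×10⁻⁵×1.451 = 5.4752×10⁻⁵ m/K
ΔT = 2.18×10⁻³ / 5.4752×10⁻⁵ = 39.816 K
T = 13.6 + 39.816 = 53.416 °C

T = 53.4 °C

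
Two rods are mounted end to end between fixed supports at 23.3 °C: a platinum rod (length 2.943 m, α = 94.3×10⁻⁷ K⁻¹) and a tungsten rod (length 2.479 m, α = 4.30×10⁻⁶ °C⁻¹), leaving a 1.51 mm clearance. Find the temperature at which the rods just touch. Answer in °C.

Gap closes when ΔL₁ + ΔL₂ = 1.51 mm = 1.51×10⁻³ m
(α₁L₁ + α₂L₂)ΔT = g
α₁L₁ + α₂L₂ = 94.3×10⁻⁷×2.943 + 4.30×10⁻⁶×2.479 = 3.841219×10⁻⁵ m/K
ΔT = 1.51×10⁻³ / 3.841219×10⁻⁵ = 39.310 K
T = 23.3 + 39.310 = 62.610 °C

T = 62.6 °C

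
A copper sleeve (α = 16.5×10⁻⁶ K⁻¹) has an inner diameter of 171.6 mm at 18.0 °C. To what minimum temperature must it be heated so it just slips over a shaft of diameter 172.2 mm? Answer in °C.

T = 230 °C

Required Δd = 172.2 − 171.6 = 0.6 mm
Δd = αd₀ΔT ⇒ ΔT = Δd/(αd₀) = 0.6 / (16.5×10⁻⁶ × 171.6) = 211.91 K
T_min = 18.0 + 211.91 = 229.91 °C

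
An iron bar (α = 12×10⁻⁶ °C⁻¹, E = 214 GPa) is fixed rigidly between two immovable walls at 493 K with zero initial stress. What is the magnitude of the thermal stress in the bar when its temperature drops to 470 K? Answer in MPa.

σ = 59.1 MPa

Fully constrained: the free strain ε = αΔT is blocked, so σ = Eε = EαΔT.
|ΔT| = 23 K
σ = 214×10⁹ × 12×10⁻⁶ × 23 = 5.91×10⁷ Pa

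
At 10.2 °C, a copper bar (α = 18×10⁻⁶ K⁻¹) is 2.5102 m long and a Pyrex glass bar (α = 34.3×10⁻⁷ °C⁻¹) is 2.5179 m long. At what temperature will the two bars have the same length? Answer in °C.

L₁(1 + α₁ΔT) = L₂(1 + α₂ΔT) ⇒ ΔT = (L₂ − L₁)/(α₁L₁ − α₂L₂)
L₂ − L₁ = 2.5179 − 2.5102 = 7.70×10⁻³ m
α₁L₁ − α₂L₂ = 18×10⁻⁶×2.5102 − 34.3×10⁻⁷×2.5179 = 3.6547203×10⁻⁵ m/K
ΔT = 7.70×10⁻³ / 3.6547203×10⁻⁵ = 210.686 K
T = 10.2 + 210.686 = 220.886 °C

T = 220.9 °C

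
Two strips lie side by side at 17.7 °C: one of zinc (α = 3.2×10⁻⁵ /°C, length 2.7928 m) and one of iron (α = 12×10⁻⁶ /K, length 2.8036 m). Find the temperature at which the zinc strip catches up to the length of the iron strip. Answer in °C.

T = 211.5 °C

Equal length when α₁L₁ΔT − α₂L₂ΔT = L₂ − L₁ = 1.08×10⁻² m
α₁L₁ = 8.93696×10⁻⁵, α₂L₂ = 3.36432×10⁻⁵ → Δ(αL) = 5.57264×10⁻⁵ m/K
ΔT = 1.08×10⁻² / 5.57264×10⁻⁵ = 193.804 K, so T = 17.7 + 193.804 = 211.504 °C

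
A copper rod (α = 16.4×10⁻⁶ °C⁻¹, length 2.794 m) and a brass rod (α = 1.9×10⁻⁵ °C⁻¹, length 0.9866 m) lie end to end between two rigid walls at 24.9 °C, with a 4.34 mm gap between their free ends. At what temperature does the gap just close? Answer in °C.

α₁L₁ = 4.58216×10⁻⁵ m/K, α₂L₂ = 1.87454×10⁻⁵ m/K → total 6.4567×10⁻⁵ m/K
ΔT = g/(α₁L₁+α₂L₂) = 4.34×10⁻³ / 6.4567×10⁻⁵ = 67.217 K
T = 24.9 + 67.217 = 92.117 °C

T = 92.1 °C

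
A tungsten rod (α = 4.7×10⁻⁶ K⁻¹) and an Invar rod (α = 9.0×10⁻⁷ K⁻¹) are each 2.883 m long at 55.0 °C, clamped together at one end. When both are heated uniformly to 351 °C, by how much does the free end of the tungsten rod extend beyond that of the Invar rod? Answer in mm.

ΔT = 296.0 K
tungsten: ΔL = 4.7×10⁻⁶ × 2.883 m × 296.0 = 4.0108×10⁻³ m = 4.0108 mm
Invar: ΔL = 9.0×10⁻⁷ × 2.883 m × 296.0 = 7.6803×10⁻⁴ m = 0.76803 mm
difference = 4.0108 − 0.76803 = 3.24277 mm

3.24 mm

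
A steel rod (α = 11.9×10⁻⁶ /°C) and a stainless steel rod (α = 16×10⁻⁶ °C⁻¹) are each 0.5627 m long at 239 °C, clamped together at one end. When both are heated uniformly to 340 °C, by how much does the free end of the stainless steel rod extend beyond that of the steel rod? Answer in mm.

ΔT = 101 K
steel: ΔL = 11.9×10⁻⁶ × 0.5627 m × 101 = 6.7631×10⁻⁴ m = 0.67631 mm
stainless steel: ΔL = 16×10⁻⁶ × 0.5627 m × 101 = 9.0932×10⁻⁴ m = 0.90932 mm
difference = 0.90932 − 0.67631 = 0.23301 mm

0.233 mm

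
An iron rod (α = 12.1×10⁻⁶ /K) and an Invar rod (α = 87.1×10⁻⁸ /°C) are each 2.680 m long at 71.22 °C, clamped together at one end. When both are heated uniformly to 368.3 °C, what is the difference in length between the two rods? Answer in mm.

ΔT = 297.08 K
iron: ΔL = 12.1×10⁻⁶ × 2.680 m × 297.08 = 9.6337×10⁻³ m = 9.6337 mm
Invar: ΔL = 87.1×10⁻⁸ × 2.680 m × 297.08 = 6.9347×10⁻⁴ m = 0.69347 mm
difference = 9.6337 − 0.69347 = 8.94023 mm

8.94 mm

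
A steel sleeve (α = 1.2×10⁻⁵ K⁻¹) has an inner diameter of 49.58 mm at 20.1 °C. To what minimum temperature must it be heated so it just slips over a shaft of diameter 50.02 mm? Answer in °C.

Required Δd = 50.02 − 49.58 = 0.44 mm
Δd = αd₀ΔT ⇒ ΔT = Δd/(αd₀) = 0.44 / (1.2×10⁻⁵ × 49.58) = 739.55 K
T_min = 20.1 + 739.55 = 759.65 °C

T = 760 °C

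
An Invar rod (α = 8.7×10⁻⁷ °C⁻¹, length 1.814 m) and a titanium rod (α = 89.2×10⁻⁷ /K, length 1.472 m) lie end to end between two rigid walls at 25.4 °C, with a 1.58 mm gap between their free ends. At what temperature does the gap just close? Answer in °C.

Gap closes when ΔL₁ + ΔL₂ = 1.58 mm = 1.58×10⁻³ m
(α₁L₁ + α₂L₂)ΔT = g
α₁L₁ + α₂L₂ = 8.7×10⁻⁷×1.814 + 89.2×10⁻⁷×1.472 = 1.470842×10⁻⁵ m/K
ΔT = 1.58×10⁻³ / 1.470842×10⁻⁵ = 107.42 K
T = 25.4 + 107.42 = 132.82 °C

T = 133 °C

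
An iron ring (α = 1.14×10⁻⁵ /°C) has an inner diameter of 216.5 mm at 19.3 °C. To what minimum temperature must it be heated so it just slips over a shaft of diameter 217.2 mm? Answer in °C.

T = 303 °C

Required Δd = 217.2 − 216.5 = 0.7 mm
Δd = αd₀ΔT ⇒ ΔT = Δd/(αd₀) = 0.7 / (1.14×10⁻⁵ × 216.5) = 283.62 K
T_min = 19.3 + 283.62 = 302.92 °C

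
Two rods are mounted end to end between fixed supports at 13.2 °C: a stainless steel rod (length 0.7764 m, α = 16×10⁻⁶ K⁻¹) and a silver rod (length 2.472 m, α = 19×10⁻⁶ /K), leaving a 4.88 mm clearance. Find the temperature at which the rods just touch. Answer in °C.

T = 95.4 °C

Gap closes when ΔL₁ + ΔL₂ = 4.88 mm = 4.88×10⁻³ m
(α₁L₁ + α₂L₂)ΔT = g
α₁L₁ + α₂L₂ = 16×10⁻⁶×0.7764 + 19×10⁻⁶×2.472 = 5.93904×10⁻⁵ m/K
ΔT = 4.88×10⁻³ / 5.93904×10⁻⁵ = 82.168 K
T = 13.2 + 82.168 = 95.368 °C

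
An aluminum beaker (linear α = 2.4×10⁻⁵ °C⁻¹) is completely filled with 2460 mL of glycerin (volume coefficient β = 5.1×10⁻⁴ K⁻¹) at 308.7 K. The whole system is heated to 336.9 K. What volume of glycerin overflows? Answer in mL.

The beaker also expands: β_container ≈ 3α = 7.2×10⁻⁵ /K
Net overflow = V₀(β_liq − 3α_cont)ΔT
β − 3α = 5.10×10⁻⁴ − 7.2×10⁻⁵ = 4.38×10⁻⁴ /K; ΔT = 28.2 K
ΔV = 2460 × 4.38×10⁻⁴ × 28.2 = 30.4 mL

30.4 mL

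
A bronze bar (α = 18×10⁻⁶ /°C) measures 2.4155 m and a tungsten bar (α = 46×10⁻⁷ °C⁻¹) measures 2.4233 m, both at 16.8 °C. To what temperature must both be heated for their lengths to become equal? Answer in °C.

T = 258.0 °C

L₁(1 + α₁ΔT) = L₂(1 + α₂ΔT) ⇒ ΔT = (L₂ − L₁)/(α₁L₁ − α₂L₂)
L₂ − L₁ = 2.4233 − 2.4155 = 7.80×10⁻³ m
α₁L₁ − α₂L₂ = 18×10⁻⁶×2.4155 − 46×10⁻⁷×2.4233 = 3.233182×10⁻⁵ m/K
ΔT = 7.80×10⁻³ / 3.233182×10⁻⁵ = 241.248 K
T = 16.8 + 241.248 = 258.048 °C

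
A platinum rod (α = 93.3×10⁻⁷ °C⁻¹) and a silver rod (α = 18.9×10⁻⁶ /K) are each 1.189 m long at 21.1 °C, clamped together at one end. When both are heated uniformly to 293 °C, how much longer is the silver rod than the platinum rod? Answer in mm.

ΔT = 271.9 K
platinum: ΔL = 93.3×10⁻⁷ × 1.189 m × 271.9 = 3.0163×10⁻³ m = 3.0163 mm
silver: ΔL = 18.9×10⁻⁶ × 1.189 m × 271.9 = 6.1102×10⁻³ m = 6.1102 mm
difference = 6.1102 − 3.0163 = 3.0939 mm

3.09 mm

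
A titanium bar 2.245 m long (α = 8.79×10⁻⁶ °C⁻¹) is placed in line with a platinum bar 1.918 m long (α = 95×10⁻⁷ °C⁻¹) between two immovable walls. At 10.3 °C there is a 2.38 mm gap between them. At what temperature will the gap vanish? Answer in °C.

T = 73.0 °C

Gap closes when ΔL₁ + ΔL₂ = 2.38 mm = 2.38×10⁻³ m
(α₁L₁ + α₂L₂)ΔT = g
α₁L₁ + α₂L₂ = 8.79×10⁻⁶×2.245 + 95×10⁻⁷×1.918 = 3.795455×10⁻⁵ m/K
ΔT = 2.38×10⁻³ / 3.795455×10⁻⁵ = 62.707 K
T = 10.3 + 62.707 = 73.007 °C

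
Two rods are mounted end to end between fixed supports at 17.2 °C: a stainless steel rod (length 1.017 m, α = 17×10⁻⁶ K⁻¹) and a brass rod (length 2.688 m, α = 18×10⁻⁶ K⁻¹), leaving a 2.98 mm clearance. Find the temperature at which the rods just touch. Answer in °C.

α₁L₁ = 1.7289×10⁻⁵ m/K, α₂L₂ = 4.8384×10⁻⁵ m/K → total 6.5673×10⁻⁵ m/K
ΔT = g/(α₁L₁+α₂L₂) = 2.98×10⁻³ / 6.5673×10⁻⁵ = 45.376 K
T = 17.2 + 45.376 = 62.576 °C

T = 62.6 °C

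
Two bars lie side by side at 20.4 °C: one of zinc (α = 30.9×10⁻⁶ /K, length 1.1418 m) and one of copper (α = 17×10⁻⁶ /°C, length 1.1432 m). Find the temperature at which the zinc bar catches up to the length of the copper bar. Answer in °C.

T = 108.7 °C

Equal length when α₁L₁ΔT − α₂L₂ΔT = L₂ − L₁ = 1.40×10⁻³ m
α₁L₁ = 3.528162×10⁻⁵, α₂L₂ = 1.94344×10⁻⁵ → Δ(αL) = 1.584722×10⁻⁵ m/K
ΔT = 1.40×10⁻³ / 1.584722×10⁻⁵ = 88.344 K, so T = 20.4 + 88.344 = 108.744 °C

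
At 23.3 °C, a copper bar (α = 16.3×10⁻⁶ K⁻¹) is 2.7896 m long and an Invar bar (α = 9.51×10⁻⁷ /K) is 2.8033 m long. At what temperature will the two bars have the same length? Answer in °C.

T = 343.4 °C

Equal length when α₁L₁ΔT − α₂L₂ΔT = L₂ − L₁ = 1.37×10⁻² m
α₁L₁ = 4.547048×10⁻⁵, α₂L₂ = 2.6659383×10⁻⁶ → Δ(αL) = 4.28045417×10⁻⁵ m/K
ΔT = 1.37×10⁻² / 4.28045417×10⁻⁵ = 320.059 K, so T = 23.3 + 320.059 = 343.359 °C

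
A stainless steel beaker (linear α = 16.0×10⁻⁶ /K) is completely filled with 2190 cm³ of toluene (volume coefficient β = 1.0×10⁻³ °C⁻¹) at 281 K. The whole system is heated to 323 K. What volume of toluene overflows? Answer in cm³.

The beaker also expands: β_container ≈ 3α = 4.8×10⁻⁵ /K
Net overflow = V₀(β_liq − 3α_cont)ΔT
β − 3α = 1.00×10⁻³ − 4.8×10⁻⁵ = 9.52×10⁻⁴ /K; ΔT = 42 K
ΔV = 2190 × 9.52×10⁻⁴ × 42 = 87.6 cm³

87.6 cm³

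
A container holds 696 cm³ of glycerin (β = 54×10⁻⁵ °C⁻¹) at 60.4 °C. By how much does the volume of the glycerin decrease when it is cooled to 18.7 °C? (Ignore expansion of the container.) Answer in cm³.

ΔV = 15.7 cm³

|ΔT| = |18.7 − 60.4| = 41.7 K
ΔV = βV₀ΔT = (54×10⁻⁵)(696)(41.7) = 15.7 cm³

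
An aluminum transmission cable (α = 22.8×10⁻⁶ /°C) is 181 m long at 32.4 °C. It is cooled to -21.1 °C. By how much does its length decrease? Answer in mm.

|ΔT| = |-21.1 − 32.4| = 53.5 K
ΔL = αL₀ΔT = (22.8×10⁻⁶)(181)(53.5) = 2.21×10⁻¹ m

ΔL = 221 mm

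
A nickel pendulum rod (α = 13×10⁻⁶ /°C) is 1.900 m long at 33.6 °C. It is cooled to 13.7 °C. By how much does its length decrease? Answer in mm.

|ΔT| = |13.7 − 33.6| = 19.9 K
ΔL = αL₀ΔT = (13×10⁻⁶)(1.900)(19.9) = 4.92×10⁻⁴ m

ΔL = 0.492 mm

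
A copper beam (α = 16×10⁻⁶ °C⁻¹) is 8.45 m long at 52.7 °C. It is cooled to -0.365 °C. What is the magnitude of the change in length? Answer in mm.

|ΔT| = |-0.365 − 52.7| = 53.065 K
ΔL = αL₀ΔT = (16×10⁻⁶)(8.45)(53.065) = 7.17×10⁻³ m

ΔL = 7.17 mm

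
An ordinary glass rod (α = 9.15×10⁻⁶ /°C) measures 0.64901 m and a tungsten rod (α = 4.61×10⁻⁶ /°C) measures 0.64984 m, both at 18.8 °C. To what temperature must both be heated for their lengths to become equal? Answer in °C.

L₁(1 + α₁ΔT) = L₂(1 + α₂ΔT) ⇒ ΔT = (L₂ − L₁)/(α₁L₁ − α₂L₂)
L₂ − L₁ = 0.64984 − 0.64901 = 8.30×10⁻⁴ m
α₁L₁ − α₂L₂ = 9.15×10⁻⁶×0.64901 − 4.61×10⁻⁶×0.64984 = 2.9426791×10⁻⁶ m/K
ΔT = 8.30×10⁻⁴ / 2.9426791×10⁻⁶ = 282.056 K
T = 18.8 + 282.056 = 300.856 °C

T = 300.9 °C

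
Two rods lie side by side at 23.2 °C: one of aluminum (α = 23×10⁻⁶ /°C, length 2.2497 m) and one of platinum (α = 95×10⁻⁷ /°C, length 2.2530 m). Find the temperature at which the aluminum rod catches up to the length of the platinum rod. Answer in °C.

L₁(1 + α₁ΔT) = L₂(1 + α₂ΔT) ⇒ ΔT = (L₂ − L₁)/(α₁L₁ − α₂L₂)
L₂ − L₁ = 2.2530 − 2.2497 = 3.30×10⁻³ m
α₁L₁ − α₂L₂ = 23×10⁻⁶×2.2497 − 95×10⁻⁷×2.2530 = 3.03396×10⁻⁵ m/K
ΔT = 3.30×10⁻³ / 3.03396×10⁻⁵ = 108.769 K
T = 23.2 + 108.769 = 131.969 °C

T = 132.0 °C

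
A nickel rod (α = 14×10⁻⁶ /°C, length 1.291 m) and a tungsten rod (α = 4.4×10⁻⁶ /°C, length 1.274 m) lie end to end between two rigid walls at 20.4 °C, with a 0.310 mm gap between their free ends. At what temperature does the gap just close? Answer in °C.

Gap closes when ΔL₁ + ΔL₂ = 0.310 mm = 3.10×10⁻⁴ m
(α₁L₁ + α₂L₂)ΔT = g
α₁L₁ + α₂L₂ = 14×10⁻⁶×1.291 + 4.4×10⁻⁶×1.274 = 2.36796×10⁻⁵ m/K
ΔT = 3.10×10⁻⁴ / 2.36796×10⁻⁵ = 13.091 K
T = 20.4 + 13.091 = 33.491 °C

T = 33.5 °C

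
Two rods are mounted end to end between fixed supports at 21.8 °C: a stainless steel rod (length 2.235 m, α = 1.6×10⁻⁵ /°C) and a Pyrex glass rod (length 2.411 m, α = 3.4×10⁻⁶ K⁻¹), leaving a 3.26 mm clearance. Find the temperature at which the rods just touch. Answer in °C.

T = 96.0 °C

α₁L₁ = 3.576×10⁻⁵ m/K, α₂L₂ = 8.1974×10⁻⁶ m/K → total 4.39574×10⁻⁵ m/K
ΔT = g/(α₁L₁+α₂L₂) = 3.26×10⁻³ / 4.39574×10⁻⁵ = 74.163 K
T = 21.8 + 74.163 = 95.963 °C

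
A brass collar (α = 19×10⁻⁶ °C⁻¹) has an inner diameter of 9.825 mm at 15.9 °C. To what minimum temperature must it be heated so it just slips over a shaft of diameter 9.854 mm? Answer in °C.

T = 171 °C

Required Δd = 9.854 − 9.825 = 0.029 mm
Δd = αd₀ΔT ⇒ ΔT = Δd/(αd₀) = 0.029 / (19×10⁻⁶ × 9.825) = 155.35 K
T_min = 15.9 + 155.35 = 171.25 °C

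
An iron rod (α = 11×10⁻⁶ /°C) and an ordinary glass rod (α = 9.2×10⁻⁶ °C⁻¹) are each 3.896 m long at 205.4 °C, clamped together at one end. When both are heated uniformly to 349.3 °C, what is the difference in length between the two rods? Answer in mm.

1.01 mm

ΔT = 143.9 K
iron: ΔL = 11×10⁻⁶ × 3.896 m × 143.9 = 6.1670×10⁻³ m = 6.1670 mm
ordinary glass: ΔL = 9.2×10⁻⁶ × 3.896 m × 143.9 = 5.1578×10⁻³ m = 5.1578 mm
difference = 6.1670 − 5.1578 = 1.0092 mm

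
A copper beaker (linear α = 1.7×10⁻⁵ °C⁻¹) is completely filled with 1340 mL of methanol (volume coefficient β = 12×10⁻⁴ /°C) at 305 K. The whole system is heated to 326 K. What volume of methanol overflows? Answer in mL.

32.3 mL

The beaker also expands: β_container ≈ 3α = 5.1×10⁻⁵ /K
Net overflow = V₀(β_liq − 3α_cont)ΔT
β − 3α = 1.20×10⁻³ − 5.1×10⁻⁵ = 1.149×10⁻³ /K; ΔT = 21 K
ΔV = 1340 × 1.149×10⁻³ × 21 = 32.3 mL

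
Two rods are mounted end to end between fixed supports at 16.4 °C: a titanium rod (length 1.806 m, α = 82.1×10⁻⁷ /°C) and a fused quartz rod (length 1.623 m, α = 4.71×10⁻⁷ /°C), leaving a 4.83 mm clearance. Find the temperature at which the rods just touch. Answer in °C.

Gap closes when ΔL₁ + ΔL₂ = 4.83 mm = 4.83×10⁻³ m
(α₁L₁ + α₂L₂)ΔT = g
α₁L₁ + α₂L₂ = 82.1×10⁻⁷×1.806 + 4.71×10⁻⁷×1.623 = 1.5591693×10⁻⁵ m/K
ΔT = 4.83×10⁻³ / 1.5591693×10⁻⁵ = 309.78 K
T = 16.4 + 309.78 = 326.18 °C

T = 326 °C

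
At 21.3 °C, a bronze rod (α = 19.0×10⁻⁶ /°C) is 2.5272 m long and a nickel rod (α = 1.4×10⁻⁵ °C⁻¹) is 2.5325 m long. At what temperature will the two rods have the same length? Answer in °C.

L₁(1 + α₁ΔT) = L₂(1 + α₂ΔT) ⇒ ΔT = (L₂ − L₁)/(α₁L₁ − α₂L₂)
L₂ − L₁ = 2.5325 − 2.5272 = 5.30×10⁻³ m
α₁L₁ − α₂L₂ = 19.0×10⁻⁶×2.5272 − 1.4×10⁻⁵×2.5325 = 1.25618×10⁻⁵ m/K
ΔT = 5.30×10⁻³ / 1.25618×10⁻⁵ = 421.914 K
T = 21.3 + 421.914 = 443.214 °C

T = 443.2 °C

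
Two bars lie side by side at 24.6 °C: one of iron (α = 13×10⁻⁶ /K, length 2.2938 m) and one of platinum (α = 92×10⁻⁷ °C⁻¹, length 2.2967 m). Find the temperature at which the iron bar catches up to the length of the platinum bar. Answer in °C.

Equal length when α₁L₁ΔT − α₂L₂ΔT = L₂ − L₁ = 2.90×10⁻³ m
α₁L₁ = 2.98194×10⁻⁵, α₂L₂ = 2.112964×10⁻⁵ → Δ(αL) = 8.68976×10⁻⁶ m/K
ΔT = 2.90×10⁻³ / 8.68976×10⁻⁶ = 333.726 K, so T = 24.6 + 333.726 = 358.326 °C

T = 358.3 °C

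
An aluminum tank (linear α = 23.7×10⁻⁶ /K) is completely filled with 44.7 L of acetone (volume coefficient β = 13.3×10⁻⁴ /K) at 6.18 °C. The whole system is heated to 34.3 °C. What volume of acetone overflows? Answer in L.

1.58 L

The tank also expands: β_container ≈ 3α = 7.11×10⁻⁵ /K
Net overflow = V₀(β_liq − 3α_cont)ΔT
β − 3α = 1.33×10⁻³ − 7.11×10⁻⁵ = 1.2589×10⁻³ /K; ΔT = 28.12 K
ΔV = 44.7 × 1.2589×10⁻³ × 28.12 = 1.58 L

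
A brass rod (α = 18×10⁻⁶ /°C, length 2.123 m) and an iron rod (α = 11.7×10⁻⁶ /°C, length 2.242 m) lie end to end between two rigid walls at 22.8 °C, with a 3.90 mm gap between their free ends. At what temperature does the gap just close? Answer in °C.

Gap closes when ΔL₁ + ΔL₂ = 3.90 mm = 3.90×10⁻³ m
(α₁L₁ + α₂L₂)ΔT = g
α₁L₁ + α₂L₂ = 18×10⁻⁶×2.123 + 11.7×10⁻⁶×2.242 = 6.44454×10⁻⁵ m/K
ΔT = 3.90×10⁻³ / 6.44454×10⁻⁵ = 60.516 K
T = 22.8 + 60.516 = 83.316 °C

T = 83.3 °C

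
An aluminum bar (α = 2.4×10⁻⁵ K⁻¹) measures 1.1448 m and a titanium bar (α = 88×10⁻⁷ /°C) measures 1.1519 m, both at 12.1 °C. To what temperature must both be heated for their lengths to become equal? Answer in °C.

T = 421.6 °C

Equal length when α₁L₁ΔT − α₂L₂ΔT = L₂ − L₁ = 7.10×10⁻³ m
α₁L₁ = 2.74752×10⁻⁵, α₂L₂ = 1.013672×10⁻⁵ → Δ(αL) = 1.733848×10⁻⁵ m/K
ΔT = 7.10×10⁻³ / 1.733848×10⁻⁵ = 409.494 K, so T = 12.1 + 409.494 = 421.594 °C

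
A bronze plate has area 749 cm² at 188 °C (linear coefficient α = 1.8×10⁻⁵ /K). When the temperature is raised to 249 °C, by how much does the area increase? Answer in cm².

Area coefficient ≈ 2α; |ΔT| = 61 K
ΔA = 2αA₀ΔT = 2(1.8×10⁻⁵)(749)(61) = 1.64 cm²

ΔA = 1.64 cm²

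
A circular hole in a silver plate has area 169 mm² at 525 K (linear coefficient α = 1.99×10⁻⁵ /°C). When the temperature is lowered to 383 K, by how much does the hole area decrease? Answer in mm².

Area coefficient ≈ 2α; |ΔT| = 142 K
ΔA = 2αA₀ΔT = 2(1.99×10⁻⁵)(169)(142) = 0.955 mm²

ΔA = 0.955 mm²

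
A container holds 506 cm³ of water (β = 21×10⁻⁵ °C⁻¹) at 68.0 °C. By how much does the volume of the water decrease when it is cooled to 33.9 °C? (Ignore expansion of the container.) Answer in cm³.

ΔV = 3.62 cm³

|ΔT| = |33.9 − 68.0| = 34.1 K
ΔV = βV₀ΔT = (21×10⁻⁵)(506)(34.1) = 3.62 cm³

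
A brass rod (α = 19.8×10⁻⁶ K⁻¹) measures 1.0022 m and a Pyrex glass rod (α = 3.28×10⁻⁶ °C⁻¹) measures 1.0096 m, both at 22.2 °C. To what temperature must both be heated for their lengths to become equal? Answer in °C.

Equal length when α₁L₁ΔT − α₂L₂ΔT = L₂ − L₁ = 7.40×10⁻³ m
α₁L₁ = 1.984356×10⁻⁵, α₂L₂ = 3.311488×10⁻⁶ → Δ(αL) = 1.6532072×10⁻⁵ m/K
ΔT = 7.40×10⁻³ / 1.6532072×10⁻⁵ = 447.615 K, so T = 22.2 + 447.615 = 469.815 °C

T = 469.8 °C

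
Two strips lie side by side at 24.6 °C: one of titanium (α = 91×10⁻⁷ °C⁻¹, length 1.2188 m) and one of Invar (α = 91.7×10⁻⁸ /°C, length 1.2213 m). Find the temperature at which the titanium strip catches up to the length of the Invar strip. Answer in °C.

T = 275.3 °C

L₁(1 + α₁ΔT) = L₂(1 + α₂ΔT) ⇒ ΔT = (L₂ − L₁)/(α₁L₁ − α₂L₂)
L₂ − L₁ = 1.2213 − 1.2188 = 2.50×10⁻³ m
α₁L₁ − α₂L₂ = 91×10⁻⁷×1.2188 − 91.7×10⁻⁸×1.2213 = 9.9711479×10⁻⁶ m/K
ΔT = 2.50×10⁻³ / 9.9711479×10⁻⁶ = 250.723 K
T = 24.6 + 250.723 = 275.323 °C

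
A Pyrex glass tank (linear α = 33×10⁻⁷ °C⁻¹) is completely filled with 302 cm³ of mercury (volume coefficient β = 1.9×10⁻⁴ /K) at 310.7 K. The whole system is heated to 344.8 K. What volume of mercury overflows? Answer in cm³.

1.85 cm³

The tank also expands: β_container ≈ 3α = 9.9×10⁻⁶ /K
Net overflow = V₀(β_liq − 3α_cont)ΔT
β − 3α = 1.90×10⁻⁴ − 9.9×10⁻⁶ = 1.801×10⁻⁴ /K; ΔT = 34.1 K
ΔV = 302 × 1.801×10⁻⁴ × 34.1 = 1.85 cm³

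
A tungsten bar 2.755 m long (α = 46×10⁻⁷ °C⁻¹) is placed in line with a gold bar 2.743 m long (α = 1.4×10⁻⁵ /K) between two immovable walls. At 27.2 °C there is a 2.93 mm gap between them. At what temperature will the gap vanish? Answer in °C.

Gap closes when ΔL₁ + ΔL₂ = 2.93 mm = 2.93×10⁻³ m
(α₁L₁ + α₂L₂)ΔT = g
α₁L₁ + α₂L₂ = 46×10⁻⁷×2.755 + 1.4×10⁻⁵×2.743 = 5.1075×10⁻⁵ m/K
ΔT = 2.93×10⁻³ / 5.1075×10⁻⁵ = 57.367 K
T = 27.2 + 57.367 = 84.567 °C

T = 84.6 °C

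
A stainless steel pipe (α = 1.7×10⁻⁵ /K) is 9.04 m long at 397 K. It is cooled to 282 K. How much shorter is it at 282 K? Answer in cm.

ΔL = 1.77 cm

|ΔT| = |282 − 397| = 115 K
ΔL = αL₀ΔT = (1.7×10⁻⁵)(9.04)(115) = 1.77×10⁻² m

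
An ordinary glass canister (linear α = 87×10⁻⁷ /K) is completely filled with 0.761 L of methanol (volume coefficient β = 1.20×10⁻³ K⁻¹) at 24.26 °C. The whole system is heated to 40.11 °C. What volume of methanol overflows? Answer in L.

The canister also expands: β_container ≈ 3α = 2.61×10⁻⁵ /K
Net overflow = V₀(β_liq − 3α_cont)ΔT
β − 3α = 1.20×10⁻³ − 2.61×10⁻⁵ = 1.1739×10⁻³ /K; ΔT = 15.85 K
ΔV = 0.761 × 1.1739×10⁻³ × 15.85 = 0.0142 L

0.0142 L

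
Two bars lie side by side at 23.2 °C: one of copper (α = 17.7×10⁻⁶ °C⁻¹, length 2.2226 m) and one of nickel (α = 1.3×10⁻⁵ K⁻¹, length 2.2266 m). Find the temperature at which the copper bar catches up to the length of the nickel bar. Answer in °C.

Equal length when α₁L₁ΔT − α₂L₂ΔT = L₂ − L₁ = 4.00×10⁻³ m
α₁L₁ = 3.934002×10⁻⁵, α₂L₂ = 2.89458×10⁻⁵ → Δ(αL) = 1.039422×10⁻⁵ m/K
ΔT = 4.00×10⁻³ / 1.039422×10⁻⁵ = 384.829 K, so T = 23.2 + 384.829 = 408.029 °C

T = 408.0 °C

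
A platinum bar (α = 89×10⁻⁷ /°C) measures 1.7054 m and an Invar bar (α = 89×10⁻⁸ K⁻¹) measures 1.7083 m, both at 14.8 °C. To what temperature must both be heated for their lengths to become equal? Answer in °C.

T = 227.1 °C

L₁(1 + α₁ΔT) = L₂(1 + α₂ΔT) ⇒ ΔT = (L₂ − L₁)/(α₁L₁ − α₂L₂)
L₂ − L₁ = 1.7083 − 1.7054 = 2.90×10⁻³ m
α₁L₁ − α₂L₂ = 89×10⁻⁷×1.7054 − 89×10⁻⁸×1.7083 = 1.3657673×10⁻⁵ m/K
ΔT = 2.90×10⁻³ / 1.3657673×10⁻⁵ = 212.335 K
T = 14.8 + 212.335 = 227.135 °C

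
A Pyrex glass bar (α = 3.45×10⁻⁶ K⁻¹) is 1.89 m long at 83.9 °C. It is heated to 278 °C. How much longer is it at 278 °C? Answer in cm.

|ΔT| = |278 − 83.9| = 194.1 K
ΔL = αL₀ΔT = (3.45×10⁻⁶)(1.89)(194.1) = 1.27×10⁻³ m

ΔL = 0.127 cm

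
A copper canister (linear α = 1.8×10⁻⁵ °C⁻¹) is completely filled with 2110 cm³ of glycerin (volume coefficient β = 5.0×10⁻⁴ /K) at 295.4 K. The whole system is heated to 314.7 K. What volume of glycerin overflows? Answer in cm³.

The canister also expands: β_container ≈ 3α = 5.4×10⁻⁵ /K
Net overflow = V₀(β_liq − 3α_cont)ΔT
β − 3α = 5.00×10⁻⁴ − 5.4×10⁻⁵ = 4.46×10⁻⁴ /K; ΔT = 19.3 K
ΔV = 2110 × 4.46×10⁻⁴ × 19.3 = 18.2 cm³

18.2 cm³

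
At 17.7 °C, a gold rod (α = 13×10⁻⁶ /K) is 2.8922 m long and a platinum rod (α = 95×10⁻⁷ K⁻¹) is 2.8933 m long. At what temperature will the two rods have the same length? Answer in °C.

L₁(1 + α₁ΔT) = L₂(1 + α₂ΔT) ⇒ ΔT = (L₂ − L₁)/(α₁L₁ − α₂L₂)
L₂ − L₁ = 2.8933 − 2.8922 = 1.10×10⁻³ m
α₁L₁ − α₂L₂ = 13×10⁻⁶×2.8922 − 95×10⁻⁷×2.8933 = 1.011225×10⁻⁵ m/K
ΔT = 1.10×10⁻³ / 1.011225×10⁻⁵ = 108.779 K
T = 17.7 + 108.779 = 126.479 °C

T = 126.5 °C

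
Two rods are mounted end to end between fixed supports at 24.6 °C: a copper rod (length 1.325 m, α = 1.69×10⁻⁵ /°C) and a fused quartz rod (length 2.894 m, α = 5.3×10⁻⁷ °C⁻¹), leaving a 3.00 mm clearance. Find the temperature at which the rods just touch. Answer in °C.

α₁L₁ = 2.23925×10⁻⁵ m/K, α₂L₂ = 1.53382×10⁻⁶ m/K → total 2.392632×10⁻⁵ m/K
ΔT = g/(α₁L₁+α₂L₂) = 3.00×10⁻³ / 2.392632×10⁻⁵ = 125.38 K
T = 24.6 + 125.38 = 149.98 °C

T = 150 °C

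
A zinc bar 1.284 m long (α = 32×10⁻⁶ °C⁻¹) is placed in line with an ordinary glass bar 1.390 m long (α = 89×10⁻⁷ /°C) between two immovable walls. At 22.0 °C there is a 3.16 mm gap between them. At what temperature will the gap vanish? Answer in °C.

Gap closes when ΔL₁ + ΔL₂ = 3.16 mm = 3.16×10⁻³ m
(α₁L₁ + α₂L₂)ΔT = g
α₁L₁ + α₂L₂ = 32×10⁻⁶×1.284 + 89×10⁻⁷×1.390 = 5.3459×10⁻⁵ m/K
ΔT = 3.16×10⁻³ / 5.3459×10⁻⁵ = 59.111 K
T = 22.0 + 59.111 = 81.111 °C

T = 81.1 °C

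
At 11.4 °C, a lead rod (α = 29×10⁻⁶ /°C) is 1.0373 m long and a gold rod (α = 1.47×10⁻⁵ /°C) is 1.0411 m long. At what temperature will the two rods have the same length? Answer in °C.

Equal length when α₁L₁ΔT − α₂L₂ΔT = L₂ − L₁ = 3.80×10⁻³ m
α₁L₁ = 3.00817×10⁻⁵, α₂L₂ = 1.530417×10⁻⁵ → Δ(αL) = 1.477753×10⁻⁵ m/K
ΔT = 3.80×10⁻³ / 1.477753×10⁻⁵ = 257.147 K, so T = 11.4 + 257.147 = 268.547 °C

T = 268.5 °C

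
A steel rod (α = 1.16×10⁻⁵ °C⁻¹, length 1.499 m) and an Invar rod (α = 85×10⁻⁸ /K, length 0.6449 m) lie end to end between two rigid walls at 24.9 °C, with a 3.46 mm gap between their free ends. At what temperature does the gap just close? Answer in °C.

T = 218 °C

α₁L₁ = 1.73884×10⁻⁵ m/K, α₂L₂ = 5.48165×10⁻⁷ m/K → total 1.7936565×10⁻⁵ m/K
ΔT = g/(α₁L₁+α₂L₂) = 3.46×10⁻³ / 1.7936565×10⁻⁵ = 192.90 K
T = 24.9 + 192.90 = 217.80 °C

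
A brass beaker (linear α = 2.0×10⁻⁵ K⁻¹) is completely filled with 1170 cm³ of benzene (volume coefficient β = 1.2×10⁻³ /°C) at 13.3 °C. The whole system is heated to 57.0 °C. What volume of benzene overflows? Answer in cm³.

58.3 cm³

The beaker also expands: β_container ≈ 3α = 6.0×10⁻⁵ /K
Net overflow = V₀(β_liq − 3α_cont)ΔT
β − 3α = 1.20×10⁻³ − 6.0×10⁻⁵ = 1.14×10⁻³ /K; ΔT = 43.7 K
ΔV = 1170 × 1.14×10⁻³ × 43.7 = 58.3 cm³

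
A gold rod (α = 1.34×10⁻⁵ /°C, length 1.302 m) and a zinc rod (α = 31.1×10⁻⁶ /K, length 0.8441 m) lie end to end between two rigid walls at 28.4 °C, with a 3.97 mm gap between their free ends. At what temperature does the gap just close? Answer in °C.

T = 119 °C

Gap closes when ΔL₁ + ΔL₂ = 3.97 mm = 3.97×10⁻³ m
(α₁L₁ + α₂L₂)ΔT = g
α₁L₁ + α₂L₂ = 1.34×10⁻⁵×1.302 + 31.1×10⁻⁶×0.8441 = 4.369831×10⁻⁵ m/K
ΔT = 3.97×10⁻³ / 4.369831×10⁻⁵ = 90.85 K
T = 28.4 + 90.85 = 119.25 °C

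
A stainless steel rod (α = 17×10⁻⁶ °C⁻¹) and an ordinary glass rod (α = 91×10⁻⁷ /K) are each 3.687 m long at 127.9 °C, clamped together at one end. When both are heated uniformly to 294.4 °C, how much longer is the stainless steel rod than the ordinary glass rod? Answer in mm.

ΔT = 166.5 K
stainless steel: ΔL = 17×10⁻⁶ × 3.687 m × 166.5 = 1.0436×10⁻² m = 10.436 mm
ordinary glass: ΔL = 91×10⁻⁷ × 3.687 m × 166.5 = 5.5864×10⁻³ m = 5.5864 mm
difference = 10.436 − 5.5864 = 4.8496 mm

4.85 mm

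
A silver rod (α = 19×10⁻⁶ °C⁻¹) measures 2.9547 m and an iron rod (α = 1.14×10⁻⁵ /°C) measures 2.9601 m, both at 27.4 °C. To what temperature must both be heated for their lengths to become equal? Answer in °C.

T = 268.5 °C

Equal length when α₁L₁ΔT − α₂L₂ΔT = L₂ − L₁ = 5.40×10⁻³ m
α₁L₁ = 5.61393×10⁻⁵, α₂L₂ = 3.374514×10⁻⁵ → Δ(αL) = 2.239416×10⁻⁵ m/K
ΔT = 5.40×10⁻³ / 2.239416×10⁻⁵ = 241.134 K, so T = 27.4 + 241.134 = 268.534 °C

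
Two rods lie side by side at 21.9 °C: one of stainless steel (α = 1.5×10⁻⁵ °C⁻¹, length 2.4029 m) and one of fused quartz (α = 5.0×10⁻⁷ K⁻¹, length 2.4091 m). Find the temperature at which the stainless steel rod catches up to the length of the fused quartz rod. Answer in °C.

T = 199.9 °C

L₁(1 + α₁ΔT) = L₂(1 + α₂ΔT) ⇒ ΔT = (L₂ − L₁)/(α₁L₁ − α₂L₂)
L₂ − L₁ = 2.4091 − 2.4029 = 6.20×10⁻³ m
α₁L₁ − α₂L₂ = 1.5×10⁻⁵×2.4029 − 5.0×10⁻⁷×2.4091 = 3.483895×10⁻⁵ m/K
ΔT = 6.20×10⁻³ / 3.483895×10⁻⁵ = 177.962 K
T = 21.9 + 177.962 = 199.862 °C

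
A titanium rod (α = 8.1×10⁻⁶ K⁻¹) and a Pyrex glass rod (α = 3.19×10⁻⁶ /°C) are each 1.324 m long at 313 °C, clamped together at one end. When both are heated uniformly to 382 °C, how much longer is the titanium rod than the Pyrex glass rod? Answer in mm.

0.449 mm

ΔT = 69 K
titanium: ΔL = 8.1×10⁻⁶ × 1.324 m × 69 = 7.3998×10⁻⁴ m = 0.73998 mm
Pyrex glass: ΔL = 3.19×10⁻⁶ × 1.324 m × 69 = 2.9143×10⁻⁴ m = 0.29143 mm
difference = 0.73998 − 0.29143 = 0.44855 mm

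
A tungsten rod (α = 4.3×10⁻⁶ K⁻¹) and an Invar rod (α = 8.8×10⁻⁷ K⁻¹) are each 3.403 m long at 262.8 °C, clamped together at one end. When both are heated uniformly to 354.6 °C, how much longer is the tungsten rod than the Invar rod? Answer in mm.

1.07 mm

ΔT = 91.8 K
tungsten: ΔL = 4.3×10⁻⁶ × 3.403 m × 91.8 = 1.3433×10⁻³ m = 1.3433 mm
Invar: ΔL = 8.8×10⁻⁷ × 3.403 m × 91.8 = 2.7491×10⁻⁴ m = 0.27491 mm
difference = 1.3433 − 0.27491 = 1.06839 mm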